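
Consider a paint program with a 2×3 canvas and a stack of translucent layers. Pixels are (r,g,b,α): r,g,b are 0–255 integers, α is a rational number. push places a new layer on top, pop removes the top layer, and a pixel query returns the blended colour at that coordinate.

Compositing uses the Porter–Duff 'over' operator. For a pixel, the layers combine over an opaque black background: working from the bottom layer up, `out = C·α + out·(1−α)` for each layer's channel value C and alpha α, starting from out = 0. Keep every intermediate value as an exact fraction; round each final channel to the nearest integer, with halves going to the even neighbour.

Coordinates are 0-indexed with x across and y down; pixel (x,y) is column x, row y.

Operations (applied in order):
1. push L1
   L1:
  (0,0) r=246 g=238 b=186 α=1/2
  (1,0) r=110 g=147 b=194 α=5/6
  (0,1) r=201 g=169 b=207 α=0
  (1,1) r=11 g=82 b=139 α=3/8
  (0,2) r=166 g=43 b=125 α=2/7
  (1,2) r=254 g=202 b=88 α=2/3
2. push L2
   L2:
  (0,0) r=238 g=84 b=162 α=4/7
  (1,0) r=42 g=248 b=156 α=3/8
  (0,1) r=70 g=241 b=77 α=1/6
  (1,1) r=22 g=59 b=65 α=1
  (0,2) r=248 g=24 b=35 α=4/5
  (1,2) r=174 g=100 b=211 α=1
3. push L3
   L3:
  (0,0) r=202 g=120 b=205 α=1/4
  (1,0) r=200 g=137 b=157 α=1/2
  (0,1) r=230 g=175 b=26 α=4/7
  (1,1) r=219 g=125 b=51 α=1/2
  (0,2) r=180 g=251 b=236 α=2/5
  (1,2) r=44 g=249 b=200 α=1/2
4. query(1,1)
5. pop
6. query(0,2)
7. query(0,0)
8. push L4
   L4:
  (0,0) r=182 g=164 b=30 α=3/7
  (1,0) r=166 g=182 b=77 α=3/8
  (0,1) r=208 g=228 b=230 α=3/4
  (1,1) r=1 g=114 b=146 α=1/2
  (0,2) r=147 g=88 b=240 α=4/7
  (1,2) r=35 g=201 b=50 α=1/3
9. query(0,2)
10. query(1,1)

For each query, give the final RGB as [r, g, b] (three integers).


(1,1) stack=L1,L2,L3; from [0,0,0]:
after L1 α=3/8: [33/8, 123/4, 417/8]
after L2 α=1: [22, 59, 65]
after L3 α=1/2: [241/2, 92, 58]
rounded: [120, 92, 58]

at x=0,y=2 over L1,L2:
+L1 (α=2/7) → [332/7, 86/7, 250/7]
+L2 (α=4/5) → [7276/35, 758/35, 246/7]
= [208, 22, 35]

query (0,0) [L1,L2] — begin 0,0,0
after L1 α=1/2: [123, 119, 93]
after L2 α=4/7: [1321/7, 99, 927/7]
rounded: [189, 99, 132]

at x=0,y=2 over L1,L2,L4:
L1 α=2/7: [332/7, 86/7, 250/7]
L2 α=4/5: [7276/35, 758/35, 246/7]
L4 α=4/7: [42408/245, 14594/245, 7458/49]
rounded: [173, 60, 152]

query (1,1) [L1,L2,L4] — begin 0,0,0
L1 α=3/8: [33/8, 123/4, 417/8]
L2 α=1: [22, 59, 65]
L4 α=1/2: [23/2, 173/2, 211/2]
rounded: [12, 86, 106]


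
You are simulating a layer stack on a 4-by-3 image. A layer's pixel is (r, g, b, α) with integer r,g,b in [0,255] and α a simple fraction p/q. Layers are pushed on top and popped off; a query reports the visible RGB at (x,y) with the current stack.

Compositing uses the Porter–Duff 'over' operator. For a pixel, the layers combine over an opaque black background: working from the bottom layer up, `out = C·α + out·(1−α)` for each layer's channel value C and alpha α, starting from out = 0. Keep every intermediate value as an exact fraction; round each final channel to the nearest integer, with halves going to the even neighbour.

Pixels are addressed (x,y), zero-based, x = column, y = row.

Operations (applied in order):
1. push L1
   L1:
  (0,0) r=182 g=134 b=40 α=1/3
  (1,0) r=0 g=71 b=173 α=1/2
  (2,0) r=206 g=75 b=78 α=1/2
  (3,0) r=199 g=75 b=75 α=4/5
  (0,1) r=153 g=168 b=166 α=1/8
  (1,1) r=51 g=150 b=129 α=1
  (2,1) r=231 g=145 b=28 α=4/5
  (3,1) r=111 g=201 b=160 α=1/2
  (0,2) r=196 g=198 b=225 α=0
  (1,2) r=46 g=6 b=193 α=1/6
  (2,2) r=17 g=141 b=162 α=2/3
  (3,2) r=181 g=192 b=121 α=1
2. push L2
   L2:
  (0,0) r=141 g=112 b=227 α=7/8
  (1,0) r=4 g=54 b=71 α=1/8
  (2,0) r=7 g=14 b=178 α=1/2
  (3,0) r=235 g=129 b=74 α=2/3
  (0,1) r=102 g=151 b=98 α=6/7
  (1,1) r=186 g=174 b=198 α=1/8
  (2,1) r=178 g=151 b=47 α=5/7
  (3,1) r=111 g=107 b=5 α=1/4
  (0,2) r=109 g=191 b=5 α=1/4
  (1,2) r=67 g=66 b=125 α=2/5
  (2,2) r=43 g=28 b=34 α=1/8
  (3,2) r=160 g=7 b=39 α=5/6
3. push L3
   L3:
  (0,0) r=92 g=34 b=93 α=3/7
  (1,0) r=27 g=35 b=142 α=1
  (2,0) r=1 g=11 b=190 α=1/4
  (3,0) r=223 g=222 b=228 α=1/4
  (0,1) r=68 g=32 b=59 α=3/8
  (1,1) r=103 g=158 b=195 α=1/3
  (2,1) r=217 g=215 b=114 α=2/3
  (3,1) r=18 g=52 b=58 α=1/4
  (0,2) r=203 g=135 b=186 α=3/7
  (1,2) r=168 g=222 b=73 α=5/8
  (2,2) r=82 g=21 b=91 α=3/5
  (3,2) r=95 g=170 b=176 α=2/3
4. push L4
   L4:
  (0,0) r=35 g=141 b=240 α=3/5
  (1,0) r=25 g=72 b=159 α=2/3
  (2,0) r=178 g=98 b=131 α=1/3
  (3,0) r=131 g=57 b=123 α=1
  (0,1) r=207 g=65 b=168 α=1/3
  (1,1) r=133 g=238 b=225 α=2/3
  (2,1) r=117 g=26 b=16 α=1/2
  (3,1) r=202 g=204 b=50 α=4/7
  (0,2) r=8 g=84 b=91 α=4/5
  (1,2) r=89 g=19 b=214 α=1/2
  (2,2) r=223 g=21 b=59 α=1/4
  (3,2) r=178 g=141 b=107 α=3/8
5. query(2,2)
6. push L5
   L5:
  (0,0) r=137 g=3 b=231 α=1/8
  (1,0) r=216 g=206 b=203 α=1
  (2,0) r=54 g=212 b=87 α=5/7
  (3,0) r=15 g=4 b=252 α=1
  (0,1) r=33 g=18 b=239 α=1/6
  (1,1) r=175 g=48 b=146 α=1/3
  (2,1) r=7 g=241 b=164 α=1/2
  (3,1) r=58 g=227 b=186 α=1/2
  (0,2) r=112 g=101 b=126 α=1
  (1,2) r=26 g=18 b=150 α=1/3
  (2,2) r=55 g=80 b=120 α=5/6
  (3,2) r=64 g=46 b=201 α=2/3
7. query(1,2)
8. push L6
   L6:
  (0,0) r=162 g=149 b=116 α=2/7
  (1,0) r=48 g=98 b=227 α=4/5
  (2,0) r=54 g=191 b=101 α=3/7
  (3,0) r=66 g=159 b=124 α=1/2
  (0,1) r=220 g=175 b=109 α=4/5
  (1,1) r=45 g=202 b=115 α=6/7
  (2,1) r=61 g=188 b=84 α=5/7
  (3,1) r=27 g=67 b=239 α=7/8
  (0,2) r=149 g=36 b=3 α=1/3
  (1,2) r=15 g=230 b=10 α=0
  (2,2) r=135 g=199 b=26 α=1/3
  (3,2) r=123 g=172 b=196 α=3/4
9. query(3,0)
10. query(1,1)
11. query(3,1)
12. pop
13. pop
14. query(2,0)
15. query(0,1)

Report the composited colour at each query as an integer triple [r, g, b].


query (2,2) [L1,L2,L3,L4] — begin 0,0,0
L1 α=2/3: [34/3, 94, 108]
L2 α=1/8: [367/24, 343/4, 395/4]
L3 α=3/5: [3319/60, 469/10, 941/10]
L4 α=1/4: [7779/80, 1617/40, 3413/40]
= [97, 40, 85]

query (1,2) [L1,L2,L3,L4,L5] — begin 0,0,0
after L1 α=1/6: [23/3, 1, 193/6]
after L2 α=2/5: [157/5, 27, 693/10]
after L3 α=5/8: [4671/40, 1191/8, 5729/80]
after L4 α=1/2: [8231/80, 1343/16, 22849/160]
after L5 α=1/3: [9271/120, 1487/24, 34849/240]
rounded: [77, 62, 145]

query (3,0) [L1,L2,L3,L4,L5,L6] — begin 0,0,0
L1 α=4/5: [796/5, 60, 60]
L2 α=2/3: [3146/15, 106, 208/3]
L3 α=1/4: [4261/20, 135, 109]
L4 α=1: [131, 57, 123]
L5 α=1: [15, 4, 252]
L6 α=1/2: [81/2, 163/2, 188]
rounded: [40, 82, 188]

query (1,1) [L1,L2,L3,L4,L5,L6] — begin 0,0,0
L1 α=1: [51, 150, 129]
L2 α=1/8: [543/8, 153, 1101/8]
L3 α=1/3: [955/12, 464/3, 627/4]
L4 α=2/3: [4147/36, 1892/9, 809/4]
L5 α=1/3: [7297/54, 4216/27, 367/2]
L6 α=6/7: [21877/378, 36940/189, 1747/14]
→ [58, 195, 125]

at x=3,y=1 over L1,L2,L3,L4,L5,L6:
L1 α=1/2: [111/2, 201/2, 80]
L2 α=1/4: [555/8, 817/8, 245/4]
L3 α=1/4: [1809/32, 2867/32, 967/16]
L4 α=4/7: [4469/32, 4959/32, 6101/112]
L5 α=1/2: [6325/64, 12223/64, 26933/224]
L6 α=7/8: [18421/512, 42239/512, 401685/1792]
= [36, 82, 224]

at x=2,y=0 over L1,L2,L3,L4:
after L1 α=1/2: [103, 75/2, 39]
after L2 α=1/2: [55, 103/4, 217/2]
after L3 α=1/4: [83/2, 353/16, 1031/8]
after L4 α=1/3: [87, 379/8, 1555/12]
= [87, 47, 130]

at x=0,y=1 over L1,L2,L3,L4:
L1 α=1/8: [153/8, 21, 83/4]
L2 α=6/7: [5049/56, 927/7, 2435/28]
L3 α=3/8: [36669/448, 5307/56, 17131/224]
L4 α=1/3: [27679/224, 7127/84, 35947/336]
→ [124, 85, 107]


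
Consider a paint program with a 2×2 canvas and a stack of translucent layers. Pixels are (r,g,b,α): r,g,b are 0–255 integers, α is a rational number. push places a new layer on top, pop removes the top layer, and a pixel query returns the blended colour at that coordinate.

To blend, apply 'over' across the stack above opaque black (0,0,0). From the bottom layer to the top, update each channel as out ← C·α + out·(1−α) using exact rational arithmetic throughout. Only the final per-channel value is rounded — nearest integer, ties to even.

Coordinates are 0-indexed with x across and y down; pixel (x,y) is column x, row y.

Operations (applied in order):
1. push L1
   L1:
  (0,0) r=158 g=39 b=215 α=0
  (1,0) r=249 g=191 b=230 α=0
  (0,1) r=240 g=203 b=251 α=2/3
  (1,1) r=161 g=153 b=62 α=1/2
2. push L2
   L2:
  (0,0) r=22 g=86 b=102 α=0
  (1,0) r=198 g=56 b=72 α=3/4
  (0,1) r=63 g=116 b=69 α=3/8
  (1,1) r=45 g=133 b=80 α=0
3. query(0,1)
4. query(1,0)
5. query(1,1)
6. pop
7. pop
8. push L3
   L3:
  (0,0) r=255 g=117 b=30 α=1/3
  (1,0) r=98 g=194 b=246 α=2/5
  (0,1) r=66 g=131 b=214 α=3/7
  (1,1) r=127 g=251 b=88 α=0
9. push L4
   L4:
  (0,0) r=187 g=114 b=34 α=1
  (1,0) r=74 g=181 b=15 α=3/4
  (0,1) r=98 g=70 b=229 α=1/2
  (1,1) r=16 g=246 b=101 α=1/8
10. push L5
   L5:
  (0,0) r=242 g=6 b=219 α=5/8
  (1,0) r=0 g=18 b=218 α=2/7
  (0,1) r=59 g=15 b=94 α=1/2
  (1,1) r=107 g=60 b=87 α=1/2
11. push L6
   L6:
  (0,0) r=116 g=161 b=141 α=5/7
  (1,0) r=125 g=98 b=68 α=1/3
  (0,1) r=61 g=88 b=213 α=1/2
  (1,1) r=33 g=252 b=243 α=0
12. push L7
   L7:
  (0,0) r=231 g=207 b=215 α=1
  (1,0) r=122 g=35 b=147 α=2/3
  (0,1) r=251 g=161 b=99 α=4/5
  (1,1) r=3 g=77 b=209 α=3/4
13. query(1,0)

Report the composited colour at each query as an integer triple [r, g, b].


query (0,1) [L1,L2] — begin 0,0,0
L1 α=2/3: [160, 406/3, 502/3]
L2 α=3/8: [989/8, 1537/12, 3131/24]
= [124, 128, 130]

(1,0) stack=L1,L2; from [0,0,0]:
+L1 (α=0) → [0, 0, 0]
+L2 (α=3/4) → [297/2, 42, 54]
= [148, 42, 54]

(1,1) stack=L1,L2; from [0,0,0]:
after L1 α=1/2: [161/2, 153/2, 31]
after L2 α=0: [161/2, 153/2, 31]
rounded: [80, 76, 31]

query (1,0) [L3,L4,L5,L6,L7] — begin 0,0,0
L3 α=2/5: [196/5, 388/5, 492/5]
L4 α=3/4: [653/10, 3103/20, 717/20]
L5 α=2/7: [653/14, 3247/28, 2461/28]
L6 α=1/3: [1528/21, 4619/42, 3413/42]
L7 α=2/3: [6652/63, 7559/126, 15761/126]
→ [106, 60, 125]


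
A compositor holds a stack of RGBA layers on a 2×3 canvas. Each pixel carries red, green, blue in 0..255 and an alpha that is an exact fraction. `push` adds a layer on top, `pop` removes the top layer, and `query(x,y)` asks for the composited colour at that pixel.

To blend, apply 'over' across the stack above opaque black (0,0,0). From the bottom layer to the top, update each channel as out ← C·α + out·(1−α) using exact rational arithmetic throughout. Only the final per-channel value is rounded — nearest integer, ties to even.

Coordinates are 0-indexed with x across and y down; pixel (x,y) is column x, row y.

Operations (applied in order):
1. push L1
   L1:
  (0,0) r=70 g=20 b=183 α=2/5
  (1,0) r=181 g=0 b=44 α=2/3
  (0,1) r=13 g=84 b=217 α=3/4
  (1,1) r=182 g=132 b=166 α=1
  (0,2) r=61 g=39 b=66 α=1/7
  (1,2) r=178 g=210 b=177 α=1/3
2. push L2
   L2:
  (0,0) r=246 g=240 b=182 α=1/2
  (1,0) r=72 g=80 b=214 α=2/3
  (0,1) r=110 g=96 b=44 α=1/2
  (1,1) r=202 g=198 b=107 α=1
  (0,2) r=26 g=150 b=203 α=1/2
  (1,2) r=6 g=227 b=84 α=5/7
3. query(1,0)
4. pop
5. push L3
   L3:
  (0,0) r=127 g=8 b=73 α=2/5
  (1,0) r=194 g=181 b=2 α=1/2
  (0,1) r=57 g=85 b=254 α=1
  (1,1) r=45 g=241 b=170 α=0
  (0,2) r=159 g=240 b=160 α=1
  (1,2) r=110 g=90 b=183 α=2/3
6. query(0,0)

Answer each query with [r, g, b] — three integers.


query (1,0) [L1,L2] — begin 0,0,0
L1 α=2/3: [362/3, 0, 88/3]
L2 α=2/3: [794/9, 160/3, 1372/9]
rounded: [88, 53, 152]

query (0,0) [L1,L3] — begin 0,0,0
+L1 (α=2/5) → [28, 8, 366/5]
+L3 (α=2/5) → [338/5, 8, 1828/25]
→ [68, 8, 73]


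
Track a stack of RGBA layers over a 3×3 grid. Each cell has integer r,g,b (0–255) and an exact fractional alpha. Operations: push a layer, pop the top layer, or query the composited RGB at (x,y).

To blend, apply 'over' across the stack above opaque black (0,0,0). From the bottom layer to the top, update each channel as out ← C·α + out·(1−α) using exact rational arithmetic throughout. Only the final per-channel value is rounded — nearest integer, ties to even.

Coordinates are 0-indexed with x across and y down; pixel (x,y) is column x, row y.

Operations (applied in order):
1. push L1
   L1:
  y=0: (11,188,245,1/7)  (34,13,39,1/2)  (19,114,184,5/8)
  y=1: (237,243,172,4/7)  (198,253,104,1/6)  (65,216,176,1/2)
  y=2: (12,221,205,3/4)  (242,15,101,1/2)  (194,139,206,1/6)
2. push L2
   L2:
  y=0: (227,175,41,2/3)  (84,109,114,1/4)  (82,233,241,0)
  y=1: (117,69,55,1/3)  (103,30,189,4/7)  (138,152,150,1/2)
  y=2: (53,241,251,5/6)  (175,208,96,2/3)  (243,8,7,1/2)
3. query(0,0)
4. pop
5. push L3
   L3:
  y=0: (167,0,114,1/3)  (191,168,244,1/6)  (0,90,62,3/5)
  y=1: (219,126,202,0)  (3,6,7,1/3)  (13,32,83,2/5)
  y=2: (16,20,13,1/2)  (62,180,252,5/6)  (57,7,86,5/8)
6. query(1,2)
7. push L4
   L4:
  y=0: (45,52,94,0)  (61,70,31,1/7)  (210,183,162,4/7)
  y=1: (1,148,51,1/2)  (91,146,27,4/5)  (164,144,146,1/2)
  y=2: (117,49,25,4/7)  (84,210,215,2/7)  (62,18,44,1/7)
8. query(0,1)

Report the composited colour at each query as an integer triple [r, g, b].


at x=0,y=0 over L1,L2:
L1 α=1/7: [11/7, 188/7, 35]
L2 α=2/3: [1063/7, 2638/21, 39]
= [152, 126, 39]

query (1,2) [L1,L3] — begin 0,0,0
+L1 (α=1/2) → [121, 15/2, 101/2]
+L3 (α=5/6) → [431/6, 605/4, 2621/12]
→ [72, 151, 218]

(0,1) stack=L1,L3,L4; from [0,0,0]:
after L1 α=4/7: [948/7, 972/7, 688/7]
after L3 α=0: [948/7, 972/7, 688/7]
after L4 α=1/2: [955/14, 1004/7, 1045/14]
rounded: [68, 143, 75]


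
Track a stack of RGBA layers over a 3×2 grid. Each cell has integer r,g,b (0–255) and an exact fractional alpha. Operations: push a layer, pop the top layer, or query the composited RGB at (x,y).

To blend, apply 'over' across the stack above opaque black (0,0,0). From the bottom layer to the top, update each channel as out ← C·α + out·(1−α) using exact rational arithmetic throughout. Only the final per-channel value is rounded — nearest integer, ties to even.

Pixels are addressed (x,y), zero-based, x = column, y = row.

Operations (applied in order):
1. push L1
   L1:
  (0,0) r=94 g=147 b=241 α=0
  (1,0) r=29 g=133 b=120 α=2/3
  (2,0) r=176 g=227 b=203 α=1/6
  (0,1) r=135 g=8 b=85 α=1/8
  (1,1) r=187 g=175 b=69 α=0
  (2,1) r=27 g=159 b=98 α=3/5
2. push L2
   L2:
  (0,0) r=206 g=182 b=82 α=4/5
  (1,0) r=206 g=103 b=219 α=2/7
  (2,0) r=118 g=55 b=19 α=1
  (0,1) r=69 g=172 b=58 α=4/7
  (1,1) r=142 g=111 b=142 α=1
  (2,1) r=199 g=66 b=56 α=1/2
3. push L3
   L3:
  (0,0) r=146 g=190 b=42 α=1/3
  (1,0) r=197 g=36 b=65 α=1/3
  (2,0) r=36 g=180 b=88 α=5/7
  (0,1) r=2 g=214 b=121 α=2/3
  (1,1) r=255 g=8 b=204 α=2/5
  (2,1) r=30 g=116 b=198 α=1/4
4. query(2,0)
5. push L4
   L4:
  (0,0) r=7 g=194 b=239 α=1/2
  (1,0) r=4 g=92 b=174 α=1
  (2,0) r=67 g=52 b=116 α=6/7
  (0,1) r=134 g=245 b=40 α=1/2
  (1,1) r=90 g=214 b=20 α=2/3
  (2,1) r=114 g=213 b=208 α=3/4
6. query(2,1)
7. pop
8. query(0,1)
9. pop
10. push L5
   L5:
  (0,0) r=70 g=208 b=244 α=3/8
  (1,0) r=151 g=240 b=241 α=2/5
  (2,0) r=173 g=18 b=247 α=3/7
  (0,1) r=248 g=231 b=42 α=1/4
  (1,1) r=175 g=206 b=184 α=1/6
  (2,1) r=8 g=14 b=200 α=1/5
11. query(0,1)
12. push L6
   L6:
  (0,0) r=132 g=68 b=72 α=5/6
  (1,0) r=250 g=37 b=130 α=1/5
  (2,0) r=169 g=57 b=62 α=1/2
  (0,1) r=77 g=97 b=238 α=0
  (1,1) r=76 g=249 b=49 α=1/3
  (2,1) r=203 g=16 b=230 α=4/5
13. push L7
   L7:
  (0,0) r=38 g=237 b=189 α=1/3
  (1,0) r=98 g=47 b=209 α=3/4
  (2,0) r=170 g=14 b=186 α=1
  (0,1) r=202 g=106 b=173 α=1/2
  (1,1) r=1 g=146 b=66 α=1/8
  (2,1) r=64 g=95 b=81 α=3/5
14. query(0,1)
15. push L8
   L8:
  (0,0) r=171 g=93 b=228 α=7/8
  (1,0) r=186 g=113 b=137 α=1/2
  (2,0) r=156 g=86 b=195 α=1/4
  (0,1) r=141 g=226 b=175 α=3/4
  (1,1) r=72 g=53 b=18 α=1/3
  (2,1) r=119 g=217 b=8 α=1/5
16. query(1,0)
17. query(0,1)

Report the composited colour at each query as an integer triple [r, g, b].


query (2,0) [L1,L2,L3] — begin 0,0,0
+L1 (α=1/6) → [88/3, 227/6, 203/6]
+L2 (α=1) → [118, 55, 19]
+L3 (α=5/7) → [416/7, 1010/7, 478/7]
rounded: [59, 144, 68]

query (2,1) [L1,L2,L3,L4] — begin 0,0,0
L1 α=3/5: [81/5, 477/5, 294/5]
L2 α=1/2: [538/5, 807/10, 287/5]
L3 α=1/4: [441/5, 3581/40, 1851/20]
L4 α=3/4: [2151/20, 29141/160, 14331/80]
= [108, 182, 179]

(0,1) stack=L1,L2,L3; from [0,0,0]:
+L1 (α=1/8) → [135/8, 1, 85/8]
+L2 (α=4/7) → [2613/56, 691/7, 2111/56]
+L3 (α=2/3) → [2837/168, 1229/7, 5221/56]
→ [17, 176, 93]

query (0,1) [L1,L2,L5] — begin 0,0,0
after L1 α=1/8: [135/8, 1, 85/8]
after L2 α=4/7: [2613/56, 691/7, 2111/56]
after L5 α=1/4: [21727/224, 1845/14, 8685/224]
= [97, 132, 39]

(0,1) stack=L1,L2,L5,L6,L7; from [0,0,0]:
after L1 α=1/8: [135/8, 1, 85/8]
after L2 α=4/7: [2613/56, 691/7, 2111/56]
after L5 α=1/4: [21727/224, 1845/14, 8685/224]
after L6 α=0: [21727/224, 1845/14, 8685/224]
after L7 α=1/2: [66975/448, 3329/28, 47437/448]
= [149, 119, 106]

at x=1,y=0 over L1,L2,L5,L6,L7,L8:
after L1 α=2/3: [58/3, 266/3, 80]
after L2 α=2/7: [218/3, 1948/21, 838/7]
after L5 α=2/5: [104, 5308/35, 5888/35]
after L6 α=1/5: [666/5, 22527/175, 28102/175]
after L7 α=3/4: [534/5, 23601/350, 137827/700]
after L8 α=1/2: [732/5, 63151/700, 233727/1400]
→ [146, 90, 167]

at x=0,y=1 over L1,L2,L5,L6,L7,L8:
after L1 α=1/8: [135/8, 1, 85/8]
after L2 α=4/7: [2613/56, 691/7, 2111/56]
after L5 α=1/4: [21727/224, 1845/14, 8685/224]
after L6 α=0: [21727/224, 1845/14, 8685/224]
after L7 α=1/2: [66975/448, 3329/28, 47437/448]
after L8 α=3/4: [256479/1792, 22313/112, 282637/1792]
rounded: [143, 199, 158]


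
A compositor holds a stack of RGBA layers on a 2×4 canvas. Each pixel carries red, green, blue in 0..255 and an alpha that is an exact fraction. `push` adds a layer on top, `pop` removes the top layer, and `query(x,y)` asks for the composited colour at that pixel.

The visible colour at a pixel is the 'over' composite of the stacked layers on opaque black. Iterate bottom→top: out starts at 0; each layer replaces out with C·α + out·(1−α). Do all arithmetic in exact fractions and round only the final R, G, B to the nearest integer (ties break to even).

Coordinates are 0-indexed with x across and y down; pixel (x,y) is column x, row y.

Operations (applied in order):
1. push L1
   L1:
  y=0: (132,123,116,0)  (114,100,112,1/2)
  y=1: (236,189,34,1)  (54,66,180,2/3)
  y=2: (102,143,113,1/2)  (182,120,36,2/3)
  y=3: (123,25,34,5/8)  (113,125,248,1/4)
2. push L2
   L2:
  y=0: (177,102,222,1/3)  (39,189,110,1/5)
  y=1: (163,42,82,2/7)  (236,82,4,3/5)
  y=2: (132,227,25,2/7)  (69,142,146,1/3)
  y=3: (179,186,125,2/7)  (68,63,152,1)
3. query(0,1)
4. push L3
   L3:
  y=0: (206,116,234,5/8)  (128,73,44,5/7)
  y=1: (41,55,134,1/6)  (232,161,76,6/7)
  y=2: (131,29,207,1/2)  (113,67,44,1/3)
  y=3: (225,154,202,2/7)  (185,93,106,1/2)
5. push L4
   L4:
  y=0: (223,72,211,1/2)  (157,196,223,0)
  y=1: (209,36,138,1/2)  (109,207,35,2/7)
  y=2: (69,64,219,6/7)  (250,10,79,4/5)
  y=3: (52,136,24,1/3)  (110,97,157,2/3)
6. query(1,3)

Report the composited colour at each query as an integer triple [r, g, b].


at x=0,y=1 over L1,L2:
after L1 α=1: [236, 189, 34]
after L2 α=2/7: [1506/7, 147, 334/7]
→ [215, 147, 48]

(1,3) stack=L1,L2,L3,L4; from [0,0,0]:
L1 α=1/4: [113/4, 125/4, 62]
L2 α=1: [68, 63, 152]
L3 α=1/2: [253/2, 78, 129]
L4 α=2/3: [231/2, 272/3, 443/3]
= [116, 91, 148]


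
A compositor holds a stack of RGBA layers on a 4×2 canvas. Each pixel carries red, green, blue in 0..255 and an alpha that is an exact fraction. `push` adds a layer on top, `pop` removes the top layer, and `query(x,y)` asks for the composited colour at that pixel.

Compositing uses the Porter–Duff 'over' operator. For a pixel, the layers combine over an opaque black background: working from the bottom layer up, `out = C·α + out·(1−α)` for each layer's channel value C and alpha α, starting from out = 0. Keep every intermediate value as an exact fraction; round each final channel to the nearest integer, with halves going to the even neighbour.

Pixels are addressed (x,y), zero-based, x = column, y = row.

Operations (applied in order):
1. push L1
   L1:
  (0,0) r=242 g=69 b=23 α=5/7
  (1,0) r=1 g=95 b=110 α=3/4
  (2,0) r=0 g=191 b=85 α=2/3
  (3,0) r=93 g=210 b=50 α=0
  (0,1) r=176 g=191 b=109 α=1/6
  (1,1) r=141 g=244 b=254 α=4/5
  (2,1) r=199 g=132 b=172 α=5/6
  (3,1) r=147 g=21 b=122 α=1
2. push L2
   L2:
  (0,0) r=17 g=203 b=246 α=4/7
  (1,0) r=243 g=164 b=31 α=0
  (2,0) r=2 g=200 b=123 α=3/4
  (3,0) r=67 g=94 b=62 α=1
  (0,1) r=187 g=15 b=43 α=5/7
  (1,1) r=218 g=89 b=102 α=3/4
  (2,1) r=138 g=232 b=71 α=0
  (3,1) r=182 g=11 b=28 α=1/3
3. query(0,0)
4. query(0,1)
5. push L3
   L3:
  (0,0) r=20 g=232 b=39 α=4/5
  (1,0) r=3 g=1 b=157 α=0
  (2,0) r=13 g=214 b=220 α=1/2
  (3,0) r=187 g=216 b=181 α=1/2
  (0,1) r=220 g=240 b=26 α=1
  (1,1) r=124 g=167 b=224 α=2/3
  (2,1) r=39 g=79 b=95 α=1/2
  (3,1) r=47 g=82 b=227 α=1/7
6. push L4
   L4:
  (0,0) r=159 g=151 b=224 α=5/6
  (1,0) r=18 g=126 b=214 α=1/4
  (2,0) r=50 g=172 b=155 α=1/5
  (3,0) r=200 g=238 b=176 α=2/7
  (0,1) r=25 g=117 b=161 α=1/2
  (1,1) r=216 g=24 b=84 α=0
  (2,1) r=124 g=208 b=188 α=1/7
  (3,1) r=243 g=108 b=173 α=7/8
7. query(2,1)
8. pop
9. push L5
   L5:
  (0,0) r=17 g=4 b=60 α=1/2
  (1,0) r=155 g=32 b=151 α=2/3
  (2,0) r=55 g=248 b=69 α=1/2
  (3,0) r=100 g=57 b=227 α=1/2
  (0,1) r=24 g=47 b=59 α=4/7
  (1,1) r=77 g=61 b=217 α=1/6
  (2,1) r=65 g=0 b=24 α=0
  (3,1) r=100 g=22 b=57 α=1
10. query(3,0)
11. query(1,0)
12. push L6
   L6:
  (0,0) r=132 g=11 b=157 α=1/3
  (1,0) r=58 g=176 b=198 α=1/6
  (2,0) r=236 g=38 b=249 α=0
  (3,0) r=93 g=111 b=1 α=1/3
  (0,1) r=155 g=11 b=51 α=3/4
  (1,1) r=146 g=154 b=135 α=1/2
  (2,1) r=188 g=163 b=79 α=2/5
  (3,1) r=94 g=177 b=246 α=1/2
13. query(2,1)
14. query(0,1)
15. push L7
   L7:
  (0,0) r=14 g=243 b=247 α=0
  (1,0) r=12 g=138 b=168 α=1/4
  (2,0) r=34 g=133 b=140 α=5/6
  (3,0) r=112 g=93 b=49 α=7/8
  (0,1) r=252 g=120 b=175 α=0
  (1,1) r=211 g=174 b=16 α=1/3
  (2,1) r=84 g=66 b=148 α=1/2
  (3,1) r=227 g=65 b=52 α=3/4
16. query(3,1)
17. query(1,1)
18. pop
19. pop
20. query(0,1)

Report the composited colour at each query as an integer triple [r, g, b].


at x=0,y=0 over L1,L2:
L1 α=5/7: [1210/7, 345/7, 115/7]
L2 α=4/7: [4106/49, 6719/49, 7233/49]
rounded: [84, 137, 148]

at x=0,y=1 over L1,L2:
L1 α=1/6: [88/3, 191/6, 109/6]
L2 α=5/7: [2981/21, 416/21, 754/21]
= [142, 20, 36]

query (2,1) [L1,L2,L3,L4] — begin 0,0,0
+L1 (α=5/6) → [995/6, 110, 430/3]
+L2 (α=0) → [995/6, 110, 430/3]
+L3 (α=1/2) → [1229/12, 189/2, 715/6]
+L4 (α=1/7) → [211/2, 775/7, 129]
→ [106, 111, 129]

query (3,0) [L1,L2,L3,L5] — begin 0,0,0
after L1 α=0: [0, 0, 0]
after L2 α=1: [67, 94, 62]
after L3 α=1/2: [127, 155, 243/2]
after L5 α=1/2: [227/2, 106, 697/4]
= [114, 106, 174]

query (1,0) [L1,L2,L3,L5] — begin 0,0,0
after L1 α=3/4: [3/4, 285/4, 165/2]
after L2 α=0: [3/4, 285/4, 165/2]
after L3 α=0: [3/4, 285/4, 165/2]
after L5 α=2/3: [1243/12, 541/12, 769/6]
rounded: [104, 45, 128]

at x=2,y=1 over L1,L2,L3,L5,L6:
L1 α=5/6: [995/6, 110, 430/3]
L2 α=0: [995/6, 110, 430/3]
L3 α=1/2: [1229/12, 189/2, 715/6]
L5 α=0: [1229/12, 189/2, 715/6]
L6 α=2/5: [2733/20, 1219/10, 1031/10]
→ [137, 122, 103]

at x=0,y=1 over L1,L2,L3,L5,L6:
L1 α=1/6: [88/3, 191/6, 109/6]
L2 α=5/7: [2981/21, 416/21, 754/21]
L3 α=1: [220, 240, 26]
L5 α=4/7: [108, 908/7, 314/7]
L6 α=3/4: [573/4, 1139/28, 1385/28]
→ [143, 41, 49]

query (3,1) [L1,L2,L3,L5,L6,L7] — begin 0,0,0
+L1 (α=1) → [147, 21, 122]
+L2 (α=1/3) → [476/3, 53/3, 272/3]
+L3 (α=1/7) → [999/7, 188/7, 771/7]
+L5 (α=1) → [100, 22, 57]
+L6 (α=1/2) → [97, 199/2, 303/2]
+L7 (α=3/4) → [389/2, 589/8, 615/8]
rounded: [194, 74, 77]

query (1,1) [L1,L2,L3,L5,L6,L7] — begin 0,0,0
+L1 (α=4/5) → [564/5, 976/5, 1016/5]
+L2 (α=3/4) → [1917/10, 2311/20, 1273/10]
+L3 (α=2/3) → [4397/30, 2997/20, 5753/30]
+L5 (α=1/6) → [4859/36, 3241/24, 7055/36]
+L6 (α=1/2) → [10115/72, 6937/48, 11915/72]
+L7 (α=1/3) → [17711/108, 11113/72, 12491/108]
= [164, 154, 116]

(0,1) stack=L1,L2,L3,L5; from [0,0,0]:
+L1 (α=1/6) → [88/3, 191/6, 109/6]
+L2 (α=5/7) → [2981/21, 416/21, 754/21]
+L3 (α=1) → [220, 240, 26]
+L5 (α=4/7) → [108, 908/7, 314/7]
→ [108, 130, 45]


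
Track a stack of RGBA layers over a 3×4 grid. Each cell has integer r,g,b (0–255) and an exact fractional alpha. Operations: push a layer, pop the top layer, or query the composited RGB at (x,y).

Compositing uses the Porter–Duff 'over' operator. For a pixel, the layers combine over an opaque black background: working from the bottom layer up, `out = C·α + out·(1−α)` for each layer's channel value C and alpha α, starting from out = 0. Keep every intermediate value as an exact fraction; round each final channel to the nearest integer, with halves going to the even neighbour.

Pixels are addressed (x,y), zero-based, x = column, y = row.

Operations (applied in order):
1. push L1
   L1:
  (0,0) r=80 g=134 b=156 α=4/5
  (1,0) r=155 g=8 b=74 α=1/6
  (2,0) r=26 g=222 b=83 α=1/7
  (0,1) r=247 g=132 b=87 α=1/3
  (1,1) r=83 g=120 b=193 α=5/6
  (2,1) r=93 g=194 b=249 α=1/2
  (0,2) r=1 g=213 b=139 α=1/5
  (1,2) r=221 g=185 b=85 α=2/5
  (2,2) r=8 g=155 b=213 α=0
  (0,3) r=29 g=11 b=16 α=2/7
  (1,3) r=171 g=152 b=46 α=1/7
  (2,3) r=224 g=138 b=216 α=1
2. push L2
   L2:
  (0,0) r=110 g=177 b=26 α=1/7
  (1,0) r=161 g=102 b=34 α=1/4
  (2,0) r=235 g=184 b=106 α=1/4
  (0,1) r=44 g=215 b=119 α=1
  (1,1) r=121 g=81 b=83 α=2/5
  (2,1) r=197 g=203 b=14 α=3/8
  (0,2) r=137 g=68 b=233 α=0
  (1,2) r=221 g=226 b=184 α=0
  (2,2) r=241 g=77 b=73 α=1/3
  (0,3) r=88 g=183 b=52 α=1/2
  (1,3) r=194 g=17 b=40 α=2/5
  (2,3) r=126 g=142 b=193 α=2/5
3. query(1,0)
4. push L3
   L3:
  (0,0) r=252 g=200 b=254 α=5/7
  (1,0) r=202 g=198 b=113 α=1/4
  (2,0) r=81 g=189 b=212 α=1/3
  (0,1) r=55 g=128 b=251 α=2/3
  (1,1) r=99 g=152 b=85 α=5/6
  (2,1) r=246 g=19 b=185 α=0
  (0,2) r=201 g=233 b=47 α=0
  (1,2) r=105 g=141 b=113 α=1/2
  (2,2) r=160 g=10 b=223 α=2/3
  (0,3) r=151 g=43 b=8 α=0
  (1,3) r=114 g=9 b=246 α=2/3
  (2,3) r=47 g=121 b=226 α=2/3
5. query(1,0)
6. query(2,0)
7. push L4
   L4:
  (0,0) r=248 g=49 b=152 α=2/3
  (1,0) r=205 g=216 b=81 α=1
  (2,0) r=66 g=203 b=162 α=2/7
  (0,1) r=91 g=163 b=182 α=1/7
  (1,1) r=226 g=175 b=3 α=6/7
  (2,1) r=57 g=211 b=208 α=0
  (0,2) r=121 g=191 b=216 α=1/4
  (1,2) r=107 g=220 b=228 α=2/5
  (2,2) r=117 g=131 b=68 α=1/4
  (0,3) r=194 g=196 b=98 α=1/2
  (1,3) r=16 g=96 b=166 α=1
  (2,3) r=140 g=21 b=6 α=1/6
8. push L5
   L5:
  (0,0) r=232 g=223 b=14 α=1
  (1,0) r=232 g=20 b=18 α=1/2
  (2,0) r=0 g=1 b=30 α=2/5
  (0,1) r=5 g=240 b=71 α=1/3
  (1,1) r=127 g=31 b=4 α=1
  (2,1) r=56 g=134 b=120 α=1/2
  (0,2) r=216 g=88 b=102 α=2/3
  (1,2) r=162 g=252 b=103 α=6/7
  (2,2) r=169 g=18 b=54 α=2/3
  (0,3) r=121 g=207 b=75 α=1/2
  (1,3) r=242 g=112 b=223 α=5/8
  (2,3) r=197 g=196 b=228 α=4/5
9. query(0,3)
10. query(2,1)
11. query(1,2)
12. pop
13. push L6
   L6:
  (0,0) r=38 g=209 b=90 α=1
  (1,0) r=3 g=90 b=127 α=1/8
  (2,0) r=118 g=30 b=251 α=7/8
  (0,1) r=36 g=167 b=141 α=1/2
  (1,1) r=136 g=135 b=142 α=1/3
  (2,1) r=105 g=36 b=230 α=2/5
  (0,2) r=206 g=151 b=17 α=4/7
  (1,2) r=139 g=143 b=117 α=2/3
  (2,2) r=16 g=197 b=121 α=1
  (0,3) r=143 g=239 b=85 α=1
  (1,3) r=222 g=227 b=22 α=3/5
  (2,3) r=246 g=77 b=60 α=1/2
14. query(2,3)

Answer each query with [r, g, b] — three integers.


(1,0) stack=L1,L2; from [0,0,0]:
L1 α=1/6: [155/6, 4/3, 37/3]
L2 α=1/4: [477/8, 53/2, 71/4]
= [60, 26, 18]

query (1,0) [L1,L2,L3] — begin 0,0,0
L1 α=1/6: [155/6, 4/3, 37/3]
L2 α=1/4: [477/8, 53/2, 71/4]
L3 α=1/4: [3047/32, 555/8, 665/16]
= [95, 69, 42]

at x=2,y=0 over L1,L2,L3:
+L1 (α=1/7) → [26/7, 222/7, 83/7]
+L2 (α=1/4) → [1723/28, 977/14, 991/28]
+L3 (α=1/3) → [2857/42, 2300/21, 3959/42]
= [68, 110, 94]

query (0,3) [L1,L2,L3,L4,L5] — begin 0,0,0
L1 α=2/7: [58/7, 22/7, 32/7]
L2 α=1/2: [337/7, 1303/14, 198/7]
L3 α=0: [337/7, 1303/14, 198/7]
L4 α=1/2: [1695/14, 4047/28, 442/7]
L5 α=1/2: [3389/28, 9843/56, 967/14]
→ [121, 176, 69]

query (2,1) [L1,L2,L3,L4,L5] — begin 0,0,0
L1 α=1/2: [93/2, 97, 249/2]
L2 α=3/8: [1647/16, 547/4, 1329/16]
L3 α=0: [1647/16, 547/4, 1329/16]
L4 α=0: [1647/16, 547/4, 1329/16]
L5 α=1/2: [2543/32, 1083/8, 3249/32]
rounded: [79, 135, 102]

(1,2) stack=L1,L2,L3,L4,L5; from [0,0,0]:
after L1 α=2/5: [442/5, 74, 34]
after L2 α=0: [442/5, 74, 34]
after L3 α=1/2: [967/10, 215/2, 147/2]
after L4 α=2/5: [5041/50, 305/2, 1353/10]
after L5 α=6/7: [7663/50, 3329/14, 7533/70]
rounded: [153, 238, 108]

query (2,3) [L1,L2,L3,L4,L6] — begin 0,0,0
after L1 α=1: [224, 138, 216]
after L2 α=2/5: [924/5, 698/5, 1034/5]
after L3 α=2/3: [1394/15, 636/5, 1098/5]
after L4 α=1/6: [907/9, 219/2, 184]
after L6 α=1/2: [3121/18, 373/4, 122]
rounded: [173, 93, 122]


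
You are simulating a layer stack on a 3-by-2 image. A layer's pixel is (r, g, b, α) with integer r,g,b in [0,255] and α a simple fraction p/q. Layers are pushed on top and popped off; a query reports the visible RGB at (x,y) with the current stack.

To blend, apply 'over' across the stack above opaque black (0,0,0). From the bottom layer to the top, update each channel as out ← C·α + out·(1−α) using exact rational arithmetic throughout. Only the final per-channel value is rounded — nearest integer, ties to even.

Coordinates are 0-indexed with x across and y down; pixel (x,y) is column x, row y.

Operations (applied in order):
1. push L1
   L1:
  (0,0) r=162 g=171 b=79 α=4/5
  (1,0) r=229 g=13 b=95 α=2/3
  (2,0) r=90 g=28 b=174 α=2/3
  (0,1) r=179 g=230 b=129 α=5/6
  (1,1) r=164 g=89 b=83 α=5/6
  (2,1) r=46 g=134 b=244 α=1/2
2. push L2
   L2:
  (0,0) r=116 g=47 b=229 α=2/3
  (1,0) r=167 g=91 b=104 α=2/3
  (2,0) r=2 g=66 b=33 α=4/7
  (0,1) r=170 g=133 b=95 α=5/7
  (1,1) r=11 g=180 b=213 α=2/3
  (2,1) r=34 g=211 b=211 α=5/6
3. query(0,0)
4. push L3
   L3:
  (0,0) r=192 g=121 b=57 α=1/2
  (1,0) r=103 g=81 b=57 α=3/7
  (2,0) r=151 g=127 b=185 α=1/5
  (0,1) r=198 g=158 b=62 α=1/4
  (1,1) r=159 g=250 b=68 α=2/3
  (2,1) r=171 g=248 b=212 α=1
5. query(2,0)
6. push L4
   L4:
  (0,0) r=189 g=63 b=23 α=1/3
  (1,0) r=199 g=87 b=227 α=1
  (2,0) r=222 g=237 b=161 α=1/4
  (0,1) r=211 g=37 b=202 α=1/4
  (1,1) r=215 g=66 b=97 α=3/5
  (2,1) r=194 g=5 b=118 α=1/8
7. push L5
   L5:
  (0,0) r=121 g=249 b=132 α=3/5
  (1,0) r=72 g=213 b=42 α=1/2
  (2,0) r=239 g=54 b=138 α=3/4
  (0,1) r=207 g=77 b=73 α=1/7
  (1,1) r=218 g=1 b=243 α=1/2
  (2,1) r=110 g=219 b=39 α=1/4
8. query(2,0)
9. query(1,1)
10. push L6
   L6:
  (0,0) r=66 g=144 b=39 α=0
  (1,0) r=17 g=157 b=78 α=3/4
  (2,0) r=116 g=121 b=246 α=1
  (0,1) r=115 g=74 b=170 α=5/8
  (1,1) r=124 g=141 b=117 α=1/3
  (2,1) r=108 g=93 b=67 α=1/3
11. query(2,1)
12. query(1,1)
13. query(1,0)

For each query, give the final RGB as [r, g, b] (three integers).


at x=0,y=0 over L1,L2:
L1 α=4/5: [648/5, 684/5, 316/5]
L2 α=2/3: [1808/15, 1154/15, 2606/15]
= [121, 77, 174]

query (2,0) [L1,L2,L3] — begin 0,0,0
L1 α=2/3: [60, 56/3, 116]
L2 α=4/7: [188/7, 320/7, 480/7]
L3 α=1/5: [1809/35, 2169/35, 643/7]
rounded: [52, 62, 92]

query (2,0) [L1,L2,L3,L4,L5] — begin 0,0,0
+L1 (α=2/3) → [60, 56/3, 116]
+L2 (α=4/7) → [188/7, 320/7, 480/7]
+L3 (α=1/5) → [1809/35, 2169/35, 643/7]
+L4 (α=1/4) → [13197/140, 7401/70, 764/7]
+L5 (α=3/4) → [113577/560, 18741/280, 1831/14]
rounded: [203, 67, 131]

at x=1,y=1 over L1,L2,L3,L4,L5:
L1 α=5/6: [410/3, 445/6, 415/6]
L2 α=2/3: [476/9, 2605/18, 2971/18]
L3 α=2/3: [3338/27, 11605/54, 5419/54]
L4 α=3/5: [24091/135, 16951/135, 13276/135]
L5 α=1/2: [53521/270, 8543/135, 46081/270]
→ [198, 63, 171]

query (2,1) [L1,L2,L3,L4,L5,L6] — begin 0,0,0
+L1 (α=1/2) → [23, 67, 122]
+L2 (α=5/6) → [193/6, 187, 1177/6]
+L3 (α=1) → [171, 248, 212]
+L4 (α=1/8) → [1391/8, 1741/8, 801/4]
+L5 (α=1/4) → [5053/32, 6975/32, 2559/16]
+L6 (α=1/3) → [6781/48, 2821/16, 3095/24]
rounded: [141, 176, 129]

at x=1,y=1 over L1,L2,L3,L4,L5,L6:
+L1 (α=5/6) → [410/3, 445/6, 415/6]
+L2 (α=2/3) → [476/9, 2605/18, 2971/18]
+L3 (α=2/3) → [3338/27, 11605/54, 5419/54]
+L4 (α=3/5) → [24091/135, 16951/135, 13276/135]
+L5 (α=1/2) → [53521/270, 8543/135, 46081/270]
+L6 (α=1/3) → [70261/405, 36121/405, 61876/405]
→ [173, 89, 153]

(1,0) stack=L1,L2,L3,L4,L5,L6; from [0,0,0]:
after L1 α=2/3: [458/3, 26/3, 190/3]
after L2 α=2/3: [1460/9, 572/9, 814/9]
after L3 α=3/7: [8621/63, 4475/63, 685/9]
after L4 α=1: [199, 87, 227]
after L5 α=1/2: [271/2, 150, 269/2]
after L6 α=3/4: [373/8, 621/4, 737/8]
rounded: [47, 155, 92]


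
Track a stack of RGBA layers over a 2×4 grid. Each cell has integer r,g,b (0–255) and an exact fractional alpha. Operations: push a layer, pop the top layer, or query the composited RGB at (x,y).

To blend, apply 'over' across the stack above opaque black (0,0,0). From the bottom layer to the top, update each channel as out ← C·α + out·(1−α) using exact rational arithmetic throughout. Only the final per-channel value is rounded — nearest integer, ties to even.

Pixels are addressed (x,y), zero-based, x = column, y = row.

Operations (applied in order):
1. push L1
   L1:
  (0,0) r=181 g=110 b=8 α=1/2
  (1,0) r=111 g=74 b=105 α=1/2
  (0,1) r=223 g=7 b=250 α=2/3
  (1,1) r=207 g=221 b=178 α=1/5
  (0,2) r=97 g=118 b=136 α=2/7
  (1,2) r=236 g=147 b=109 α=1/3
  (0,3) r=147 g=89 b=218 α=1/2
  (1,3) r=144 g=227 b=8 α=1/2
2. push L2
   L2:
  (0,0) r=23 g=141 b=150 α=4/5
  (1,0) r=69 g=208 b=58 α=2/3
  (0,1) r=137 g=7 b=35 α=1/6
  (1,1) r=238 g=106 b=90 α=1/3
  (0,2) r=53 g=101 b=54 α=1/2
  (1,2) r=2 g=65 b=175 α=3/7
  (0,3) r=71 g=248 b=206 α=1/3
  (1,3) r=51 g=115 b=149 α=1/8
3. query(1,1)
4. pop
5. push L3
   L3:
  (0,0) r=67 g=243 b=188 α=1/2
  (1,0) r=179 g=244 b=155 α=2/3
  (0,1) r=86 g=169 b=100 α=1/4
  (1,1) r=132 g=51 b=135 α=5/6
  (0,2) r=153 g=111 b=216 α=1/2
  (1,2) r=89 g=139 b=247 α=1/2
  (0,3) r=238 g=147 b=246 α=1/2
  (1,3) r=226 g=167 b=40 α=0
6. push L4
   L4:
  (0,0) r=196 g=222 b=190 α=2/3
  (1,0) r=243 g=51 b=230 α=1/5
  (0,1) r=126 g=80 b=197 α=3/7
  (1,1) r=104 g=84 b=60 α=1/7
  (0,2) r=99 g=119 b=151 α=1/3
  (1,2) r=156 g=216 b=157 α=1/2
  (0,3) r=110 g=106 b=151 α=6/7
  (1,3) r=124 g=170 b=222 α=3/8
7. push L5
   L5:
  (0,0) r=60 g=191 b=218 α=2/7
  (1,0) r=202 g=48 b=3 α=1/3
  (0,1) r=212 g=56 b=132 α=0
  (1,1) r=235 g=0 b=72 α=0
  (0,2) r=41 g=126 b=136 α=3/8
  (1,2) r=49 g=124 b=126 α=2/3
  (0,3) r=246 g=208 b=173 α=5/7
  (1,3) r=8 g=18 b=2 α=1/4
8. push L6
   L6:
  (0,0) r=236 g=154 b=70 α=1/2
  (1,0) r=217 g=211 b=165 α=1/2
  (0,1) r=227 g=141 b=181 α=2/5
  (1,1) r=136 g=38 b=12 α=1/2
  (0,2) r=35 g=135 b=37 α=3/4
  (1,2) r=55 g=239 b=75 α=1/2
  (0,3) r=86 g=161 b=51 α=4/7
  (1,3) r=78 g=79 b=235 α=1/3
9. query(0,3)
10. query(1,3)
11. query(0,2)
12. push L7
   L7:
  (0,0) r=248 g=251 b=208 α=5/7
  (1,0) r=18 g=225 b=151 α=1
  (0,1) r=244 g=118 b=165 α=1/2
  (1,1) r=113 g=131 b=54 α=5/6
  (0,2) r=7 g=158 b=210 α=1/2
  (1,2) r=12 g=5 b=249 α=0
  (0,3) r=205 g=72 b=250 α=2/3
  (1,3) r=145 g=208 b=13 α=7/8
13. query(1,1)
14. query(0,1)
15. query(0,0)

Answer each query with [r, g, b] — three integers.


query (1,1) [L1,L2] — begin 0,0,0
+L1 (α=1/5) → [207/5, 221/5, 178/5]
+L2 (α=1/3) → [1604/15, 324/5, 806/15]
→ [107, 65, 54]

query (0,3) [L1,L3,L4,L5,L6] — begin 0,0,0
after L1 α=1/2: [147/2, 89/2, 109]
after L3 α=1/2: [623/4, 383/4, 355/2]
after L4 α=6/7: [3263/28, 2927/28, 2167/14]
after L5 α=5/7: [20483/98, 17487/98, 8222/49]
after L6 α=4/7: [95161/686, 115573/686, 34662/343]
→ [139, 168, 101]

query (1,3) [L1,L3,L4,L5,L6] — begin 0,0,0
L1 α=1/2: [72, 227/2, 4]
L3 α=0: [72, 227/2, 4]
L4 α=3/8: [183/2, 2155/16, 343/4]
L5 α=1/4: [565/8, 6753/64, 1037/16]
L6 α=1/3: [877/12, 9281/96, 2917/24]
→ [73, 97, 122]

at x=0,y=2 over L1,L3,L4,L5,L6:
L1 α=2/7: [194/7, 236/7, 272/7]
L3 α=1/2: [1265/14, 1013/14, 892/7]
L4 α=1/3: [1958/21, 1846/21, 947/7]
L5 α=3/8: [12373/168, 2146/21, 7591/56]
L6 α=3/4: [30013/672, 10651/84, 13807/224]
= [45, 127, 62]

query (1,1) [L1,L3,L4,L5,L6,L7] — begin 0,0,0
L1 α=1/5: [207/5, 221/5, 178/5]
L3 α=5/6: [1169/10, 748/15, 3553/30]
L4 α=1/7: [4027/35, 1916/35, 3853/35]
L5 α=0: [4027/35, 1916/35, 3853/35]
L6 α=1/2: [8787/70, 1623/35, 4273/70]
L7 α=5/6: [48337/420, 12274/105, 23173/420]
→ [115, 117, 55]

query (0,1) [L1,L3,L4,L5,L6,L7] — begin 0,0,0
after L1 α=2/3: [446/3, 14/3, 500/3]
after L3 α=1/4: [133, 183/4, 150]
after L4 α=3/7: [130, 423/7, 1191/7]
after L5 α=0: [130, 423/7, 1191/7]
after L6 α=2/5: [844/5, 3243/35, 6107/35]
after L7 α=1/2: [1032/5, 7373/70, 5941/35]
= [206, 105, 170]

at x=0,y=0 over L1,L3,L4,L5,L6,L7:
L1 α=1/2: [181/2, 55, 4]
L3 α=1/2: [315/4, 149, 96]
L4 α=2/3: [1883/12, 593/3, 476/3]
L5 α=2/7: [10855/84, 4111/21, 3688/21]
L6 α=1/2: [30679/168, 7345/42, 2579/21]
L7 α=5/7: [134839/588, 33700/147, 26998/147]
rounded: [229, 229, 184]


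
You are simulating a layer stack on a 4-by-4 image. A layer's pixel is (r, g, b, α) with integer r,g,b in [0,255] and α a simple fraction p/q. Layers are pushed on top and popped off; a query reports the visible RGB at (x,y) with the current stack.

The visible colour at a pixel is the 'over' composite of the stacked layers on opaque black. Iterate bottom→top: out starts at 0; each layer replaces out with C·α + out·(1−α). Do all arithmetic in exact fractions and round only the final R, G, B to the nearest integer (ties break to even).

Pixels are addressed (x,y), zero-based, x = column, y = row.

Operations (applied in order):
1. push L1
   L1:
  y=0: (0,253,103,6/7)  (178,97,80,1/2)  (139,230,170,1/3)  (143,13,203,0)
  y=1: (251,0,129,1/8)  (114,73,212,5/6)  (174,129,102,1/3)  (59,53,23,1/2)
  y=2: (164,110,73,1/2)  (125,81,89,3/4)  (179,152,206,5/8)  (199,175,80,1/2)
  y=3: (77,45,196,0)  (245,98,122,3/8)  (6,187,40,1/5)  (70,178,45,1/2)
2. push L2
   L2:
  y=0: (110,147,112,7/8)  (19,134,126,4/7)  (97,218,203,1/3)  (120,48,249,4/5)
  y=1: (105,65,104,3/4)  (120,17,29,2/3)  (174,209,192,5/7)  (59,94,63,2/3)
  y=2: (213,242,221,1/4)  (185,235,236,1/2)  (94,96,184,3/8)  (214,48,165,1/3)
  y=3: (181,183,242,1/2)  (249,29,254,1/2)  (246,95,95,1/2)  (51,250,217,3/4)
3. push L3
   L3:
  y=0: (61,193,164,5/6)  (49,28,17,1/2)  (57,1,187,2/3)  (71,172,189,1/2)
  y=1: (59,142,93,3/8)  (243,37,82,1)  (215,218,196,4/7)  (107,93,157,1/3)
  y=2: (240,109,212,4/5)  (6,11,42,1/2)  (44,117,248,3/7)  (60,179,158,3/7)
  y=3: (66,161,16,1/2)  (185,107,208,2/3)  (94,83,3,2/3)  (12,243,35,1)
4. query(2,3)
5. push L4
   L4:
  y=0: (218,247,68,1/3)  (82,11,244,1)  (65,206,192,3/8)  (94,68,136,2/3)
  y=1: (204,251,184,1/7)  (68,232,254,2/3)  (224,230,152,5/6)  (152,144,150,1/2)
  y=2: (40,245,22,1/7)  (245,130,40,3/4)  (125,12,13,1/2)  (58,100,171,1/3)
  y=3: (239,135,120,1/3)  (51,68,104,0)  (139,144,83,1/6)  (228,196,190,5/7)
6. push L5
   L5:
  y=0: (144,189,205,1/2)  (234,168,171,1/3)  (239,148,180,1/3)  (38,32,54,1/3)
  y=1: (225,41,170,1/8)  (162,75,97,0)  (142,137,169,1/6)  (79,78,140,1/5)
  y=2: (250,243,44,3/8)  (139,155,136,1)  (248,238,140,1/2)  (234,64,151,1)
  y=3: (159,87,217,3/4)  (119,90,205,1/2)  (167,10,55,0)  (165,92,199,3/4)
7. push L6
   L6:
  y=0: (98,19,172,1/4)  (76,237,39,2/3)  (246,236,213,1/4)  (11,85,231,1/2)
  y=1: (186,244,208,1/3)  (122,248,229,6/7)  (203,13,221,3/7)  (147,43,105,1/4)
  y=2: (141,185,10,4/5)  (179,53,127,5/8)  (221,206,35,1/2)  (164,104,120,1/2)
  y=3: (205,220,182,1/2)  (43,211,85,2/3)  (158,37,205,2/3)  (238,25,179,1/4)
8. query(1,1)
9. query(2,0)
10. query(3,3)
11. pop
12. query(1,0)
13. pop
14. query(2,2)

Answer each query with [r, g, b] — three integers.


(2,3) stack=L1,L2,L3; from [0,0,0]:
+L1 (α=1/5) → [6/5, 187/5, 8]
+L2 (α=1/2) → [618/5, 331/5, 103/2]
+L3 (α=2/3) → [1558/15, 387/5, 115/6]
= [104, 77, 19]

(1,1) stack=L1,L2,L3,L4,L5,L6; from [0,0,0]:
+L1 (α=5/6) → [95, 365/6, 530/3]
+L2 (α=2/3) → [335/3, 569/18, 704/9]
+L3 (α=1) → [243, 37, 82]
+L4 (α=2/3) → [379/3, 167, 590/3]
+L5 (α=0) → [379/3, 167, 590/3]
+L6 (α=6/7) → [2575/21, 1655/7, 4712/21]
= [123, 236, 224]

(2,0) stack=L1,L2,L3,L4,L5,L6; from [0,0,0]:
L1 α=1/3: [139/3, 230/3, 170/3]
L2 α=1/3: [569/9, 1114/9, 949/9]
L3 α=2/3: [1595/27, 1132/27, 4315/27]
L4 α=3/8: [1655/27, 11173/108, 37127/216]
L5 α=1/3: [9763/81, 19165/162, 56567/324]
L6 α=1/4: [16405/108, 31909/216, 79571/432]
= [152, 148, 184]

at x=3,y=3 over L1,L2,L3,L4,L5,L6:
L1 α=1/2: [35, 89, 45/2]
L2 α=3/4: [47, 839/4, 1347/8]
L3 α=1: [12, 243, 35]
L4 α=5/7: [1164/7, 1466/7, 1020/7]
L5 α=3/4: [4629/28, 1699/14, 5199/28]
L6 α=1/4: [20551/112, 5447/56, 20609/112]
rounded: [183, 97, 184]

at x=1,y=0 over L1,L2,L3,L4,L5:
L1 α=1/2: [89, 97/2, 40]
L2 α=4/7: [49, 1363/14, 624/7]
L3 α=1/2: [49, 1755/28, 743/14]
L4 α=1: [82, 11, 244]
L5 α=1/3: [398/3, 190/3, 659/3]
= [133, 63, 220]

(2,2) stack=L1,L2,L3,L4; from [0,0,0]:
+L1 (α=5/8) → [895/8, 95, 515/4]
+L2 (α=3/8) → [6731/64, 763/8, 4783/32]
+L3 (α=3/7) → [8843/112, 1465/14, 10735/56]
+L4 (α=1/2) → [22843/224, 1633/28, 11463/112]
= [102, 58, 102]
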